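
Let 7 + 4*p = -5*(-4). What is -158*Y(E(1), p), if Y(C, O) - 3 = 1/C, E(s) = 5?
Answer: -2528/5 ≈ -505.60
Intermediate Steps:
p = 13/4 (p = -7/4 + (-5*(-4))/4 = -7/4 + (1/4)*20 = -7/4 + 5 = 13/4 ≈ 3.2500)
Y(C, O) = 3 + 1/C
-158*Y(E(1), p) = -158*(3 + 1/5) = -158*16/5 = -2528/5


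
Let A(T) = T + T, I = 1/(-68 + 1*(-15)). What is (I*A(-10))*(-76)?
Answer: -1520/83 ≈ -18.313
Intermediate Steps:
I = -1/83 (I = 1/(-68 - 15) = 1/(-83) = -1/83 ≈ -0.012048)
A(T) = 2*T
(I*A(-10))*(-76) = -2*(-10)/83*(-76) = -1/83*(-20)*(-76) = (20/83)*(-76) = -1520/83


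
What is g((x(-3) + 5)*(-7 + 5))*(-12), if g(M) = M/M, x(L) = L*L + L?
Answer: -12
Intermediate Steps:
x(L) = L + L² (x(L) = L² + L = L + L²)
g(M) = 1
g((x(-3) + 5)*(-7 + 5))*(-12) = 1*(-12) = -12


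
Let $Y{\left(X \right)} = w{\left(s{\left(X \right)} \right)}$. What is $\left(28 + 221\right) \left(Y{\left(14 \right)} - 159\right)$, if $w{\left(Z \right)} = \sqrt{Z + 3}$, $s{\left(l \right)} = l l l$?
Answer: $-39591 + 249 \sqrt{2747} \approx -26540.0$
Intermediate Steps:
$s{\left(l \right)} = l^{3}$ ($s{\left(l \right)} = l^{2} l = l^{3}$)
$w{\left(Z \right)} = \sqrt{3 + Z}$
$Y{\left(X \right)} = \sqrt{3 + X^{3}}$
$\left(28 + 221\right) \left(Y{\left(14 \right)} - 159\right) = \left(28 + 221\right) \left(\sqrt{3 + 14^{3}} - 159\right) = 249 \left(\sqrt{3 + 2744} - 159\right) = 249 \left(\sqrt{2747} - 159\right) = 249 \left(-159 + \sqrt{2747}\right) = -39591 + 249 \sqrt{2747}$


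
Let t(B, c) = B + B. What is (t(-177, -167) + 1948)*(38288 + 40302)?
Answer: 125272460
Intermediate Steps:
t(B, c) = 2*B
(t(-177, -167) + 1948)*(38288 + 40302) = (2*(-177) + 1948)*(38288 + 40302) = (-354 + 1948)*78590 = 1594*78590 = 125272460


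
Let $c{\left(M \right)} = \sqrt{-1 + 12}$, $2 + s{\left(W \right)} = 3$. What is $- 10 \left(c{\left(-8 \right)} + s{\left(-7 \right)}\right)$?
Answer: $-10 - 10 \sqrt{11} \approx -43.166$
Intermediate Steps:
$s{\left(W \right)} = 1$ ($s{\left(W \right)} = -2 + 3 = 1$)
$c{\left(M \right)} = \sqrt{11}$
$- 10 \left(c{\left(-8 \right)} + s{\left(-7 \right)}\right) = - 10 \left(\sqrt{11} + 1\right) = - 10 \left(1 + \sqrt{11}\right) = -10 - 10 \sqrt{11}$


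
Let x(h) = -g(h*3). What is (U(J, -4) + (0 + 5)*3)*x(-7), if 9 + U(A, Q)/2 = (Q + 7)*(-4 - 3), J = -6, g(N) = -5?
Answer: -225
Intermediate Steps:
U(A, Q) = -116 - 14*Q (U(A, Q) = -18 + 2*((Q + 7)*(-4 - 3)) = -18 + 2*((7 + Q)*(-7)) = -18 + 2*(-49 - 7*Q) = -18 + (-98 - 14*Q) = -116 - 14*Q)
x(h) = 5 (x(h) = -1*(-5) = 5)
(U(J, -4) + (0 + 5)*3)*x(-7) = ((-116 - 14*(-4)) + (0 + 5)*3)*5 = ((-116 + 56) + 5*3)*5 = (-60 + 15)*5 = -45*5 = -225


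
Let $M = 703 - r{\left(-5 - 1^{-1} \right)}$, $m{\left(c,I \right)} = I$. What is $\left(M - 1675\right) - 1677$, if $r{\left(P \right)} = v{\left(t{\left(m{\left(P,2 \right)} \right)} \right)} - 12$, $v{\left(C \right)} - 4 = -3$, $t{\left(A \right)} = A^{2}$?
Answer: $-2638$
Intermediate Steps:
$v{\left(C \right)} = 1$ ($v{\left(C \right)} = 4 - 3 = 1$)
$r{\left(P \right)} = -11$ ($r{\left(P \right)} = 1 - 12 = -11$)
$M = 714$ ($M = 703 - -11 = 703 + 11 = 714$)
$\left(M - 1675\right) - 1677 = \left(714 - 1675\right) - 1677 = -961 - 1677 = -2638$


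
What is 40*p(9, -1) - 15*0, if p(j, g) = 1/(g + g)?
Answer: -20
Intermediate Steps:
p(j, g) = 1/(2*g)
40*p(9, -1) - 15*0 = 40*((1/2)/(-1)) - 15*0 = 40*((1/2)*(-1)) + 0 = 40*(-1/2) + 0 = -20 + 0 = -20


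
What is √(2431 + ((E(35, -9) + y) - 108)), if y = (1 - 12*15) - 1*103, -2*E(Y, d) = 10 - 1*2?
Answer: √2037 ≈ 45.133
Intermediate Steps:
E(Y, d) = -4 (E(Y, d) = -(10 - 1*2)/2 = -(10 - 2)/2 = -½*8 = -4)
y = -282 (y = (1 - 180) - 103 = -179 - 103 = -282)
√(2431 + ((E(35, -9) + y) - 108)) = √(2431 + ((-4 - 282) - 108)) = √(2431 + (-286 - 108)) = √(2431 - 394) = √2037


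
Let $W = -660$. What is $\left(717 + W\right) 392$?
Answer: $22344$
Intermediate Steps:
$\left(717 + W\right) 392 = \left(717 - 660\right) 392 = 57 \cdot 392 = 22344$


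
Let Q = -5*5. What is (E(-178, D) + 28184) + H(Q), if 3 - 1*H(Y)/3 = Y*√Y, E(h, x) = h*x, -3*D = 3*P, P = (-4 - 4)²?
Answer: 39585 + 375*I ≈ 39585.0 + 375.0*I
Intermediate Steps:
P = 64 (P = (-8)² = 64)
D = -64 ≈ -64.000
Q = -25
H(Y) = 9 - 3*Y^(3/2) (H(Y) = 9 - 3*Y*√Y = 9 - 3*Y^(3/2))
(E(-178, D) + 28184) + H(Q) = (-178*(-64) + 28184) + (9 - (-375)*I) = (11392 + 28184) + (9 - (-375)*I) = 39576 + (9 + 375*I) = 39585 + 375*I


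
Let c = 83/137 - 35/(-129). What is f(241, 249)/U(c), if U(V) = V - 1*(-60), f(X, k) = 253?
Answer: 4471269/1075882 ≈ 4.1559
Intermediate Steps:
c = 15502/17673 (c = 83*(1/137) - 35*(-1/129) = 83/137 + 35/129 = 15502/17673 ≈ 0.87716)
U(V) = 60 + V (U(V) = V + 60 = 60 + V)
f(241, 249)/U(c) = 253/(60 + 15502/17673) = 253/(1075882/17673) = 253*(17673/1075882) = 4471269/1075882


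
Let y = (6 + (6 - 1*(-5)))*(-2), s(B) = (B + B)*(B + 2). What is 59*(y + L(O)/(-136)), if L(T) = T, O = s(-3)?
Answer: -136585/68 ≈ -2008.6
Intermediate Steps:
s(B) = 2*B*(2 + B) (s(B) = (2*B)*(2 + B) = 2*B*(2 + B))
O = 6 (O = 2*(-3)*(2 - 3) = 2*(-3)*(-1) = 6)
y = -34 (y = (6 + (6 + 5))*(-2) = (6 + 11)*(-2) = 17*(-2) = -34)
59*(y + L(O)/(-136)) = 59*(-34 + 6/(-136)) = 59*(-34 + 6*(-1/136)) = 59*(-34 - 3/68) = 59*(-2315/68) = -136585/68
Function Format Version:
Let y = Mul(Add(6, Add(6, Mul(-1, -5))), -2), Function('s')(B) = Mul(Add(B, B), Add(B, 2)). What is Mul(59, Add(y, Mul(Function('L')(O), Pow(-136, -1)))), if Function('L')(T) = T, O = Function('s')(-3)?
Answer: Rational(-136585, 68) ≈ -2008.6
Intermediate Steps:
Function('s')(B) = Mul(2, B, Add(2, B)) (Function('s')(B) = Mul(Mul(2, B), Add(2, B)) = Mul(2, B, Add(2, B)))
O = 6 (O = Mul(2, -3, Add(2, -3)) = Mul(2, -3, -1) = 6)
y = -34 (y = Mul(Add(6, Add(6, 5)), -2) = Mul(Add(6, 11), -2) = Mul(17, -2) = -34)
Mul(59, Add(y, Mul(Function('L')(O), Pow(-136, -1)))) = Mul(59, Add(-34, Mul(6, Pow(-136, -1)))) = Mul(59, Add(-34, Mul(6, Rational(-1, 136)))) = Mul(59, Add(-34, Rational(-3, 68))) = Mul(59, Rational(-2315, 68)) = Rational(-136585, 68)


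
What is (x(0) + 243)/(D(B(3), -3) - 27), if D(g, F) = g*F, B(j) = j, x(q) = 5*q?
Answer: -27/4 ≈ -6.7500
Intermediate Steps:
D(g, F) = F*g
(x(0) + 243)/(D(B(3), -3) - 27) = (5*0 + 243)/(-3*3 - 27) = (0 + 243)/(-9 - 27) = 243/(-36) = 243*(-1/36) = -27/4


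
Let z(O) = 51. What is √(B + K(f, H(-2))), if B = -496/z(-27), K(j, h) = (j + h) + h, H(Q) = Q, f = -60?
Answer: 4*I*√11985/51 ≈ 8.5863*I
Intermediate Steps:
K(j, h) = j + 2*h (K(j, h) = (h + j) + h = j + 2*h)
B = -496/51 ≈ -9.7255
√(B + K(f, H(-2))) = √(-496/51 + (-60 + 2*(-2))) = √(-496/51 + (-60 - 4)) = √(-496/51 - 64) = √(-3760/51) = 4*I*√11985/51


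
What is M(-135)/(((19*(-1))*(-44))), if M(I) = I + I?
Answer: -135/418 ≈ -0.32297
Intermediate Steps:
M(I) = 2*I
M(-135)/(((19*(-1))*(-44))) = (2*(-135))/(((19*(-1))*(-44))) = -270/((-19*(-44))) = -270/836 = -270*1/836 = -135/418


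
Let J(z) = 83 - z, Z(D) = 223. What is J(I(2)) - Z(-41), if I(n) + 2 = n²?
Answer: -142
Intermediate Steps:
I(n) = -2 + n²
J(I(2)) - Z(-41) = (83 - (-2 + 2²)) - 1*223 = (83 - (-2 + 4)) - 223 = (83 - 1*2) - 223 = (83 - 2) - 223 = 81 - 223 = -142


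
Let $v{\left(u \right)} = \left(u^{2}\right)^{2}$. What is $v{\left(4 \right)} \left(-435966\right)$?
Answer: $-111607296$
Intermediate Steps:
$v{\left(u \right)} = u^{4}$
$v{\left(4 \right)} \left(-435966\right) = 4^{4} \left(-435966\right) = 256 \left(-435966\right) = -111607296$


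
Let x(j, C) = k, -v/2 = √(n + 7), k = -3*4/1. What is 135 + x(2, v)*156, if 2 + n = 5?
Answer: -1737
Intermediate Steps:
n = 3 (n = -2 + 5 = 3)
k = -12 (k = -12*1 = -12)
v = -2*√10 (v = -2*√(3 + 7) = -2*√10 ≈ -6.3246)
x(j, C) = -12
135 + x(2, v)*156 = 135 - 12*156 = 135 - 1872 = -1737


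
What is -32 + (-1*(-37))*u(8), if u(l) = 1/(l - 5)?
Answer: -59/3 ≈ -19.667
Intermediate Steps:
u(l) = 1/(-5 + l)
-32 + (-1*(-37))*u(8) = -32 + (-1*(-37))/(-5 + 8) = -32 + 37/3 = -59/3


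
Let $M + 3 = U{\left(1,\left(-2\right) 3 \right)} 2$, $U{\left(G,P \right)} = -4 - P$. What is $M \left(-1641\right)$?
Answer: $-1641$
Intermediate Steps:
$M = 1$ ($M = -3 + \left(-4 - \left(-2\right) 3\right) 2 = -3 + \left(-4 - -6\right) 2 = -3 + \left(-4 + 6\right) 2 = -3 + 2 \cdot 2 = -3 + 4 = 1$)
$M \left(-1641\right) = 1 \left(-1641\right) = -1641$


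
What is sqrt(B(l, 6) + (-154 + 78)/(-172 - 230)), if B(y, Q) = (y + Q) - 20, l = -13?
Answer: I*sqrt(1083189)/201 ≈ 5.1779*I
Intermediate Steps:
B(y, Q) = -20 + Q + y (B(y, Q) = (Q + y) - 20 = -20 + Q + y)
sqrt(B(l, 6) + (-154 + 78)/(-172 - 230)) = sqrt((-20 + 6 - 13) + (-154 + 78)/(-172 - 230)) = sqrt(-27 - 76/(-402)) = sqrt(-27 - 76*(-1/402)) = sqrt(-27 + 38/201) = sqrt(-5389/201) = I*sqrt(1083189)/201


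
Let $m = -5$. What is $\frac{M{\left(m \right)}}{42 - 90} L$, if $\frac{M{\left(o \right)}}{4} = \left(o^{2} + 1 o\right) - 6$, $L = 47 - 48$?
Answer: $\frac{7}{6} \approx 1.1667$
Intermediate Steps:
$L = -1$ ($L = 47 - 48 = -1$)
$M{\left(o \right)} = -24 + 4 o + 4 o^{2}$ ($M{\left(o \right)} = 4 \left(\left(o^{2} + 1 o\right) - 6\right) = 4 \left(\left(o^{2} + o\right) - 6\right) = 4 \left(\left(o + o^{2}\right) - 6\right) = 4 \left(-6 + o + o^{2}\right) = -24 + 4 o + 4 o^{2}$)
$\frac{M{\left(m \right)}}{42 - 90} L = \frac{-24 + 4 \left(-5\right) + 4 \left(-5\right)^{2}}{42 - 90} \left(-1\right) = \frac{-24 - 20 + 4 \cdot 25}{-48} \left(-1\right) = \left(-24 - 20 + 100\right) \left(- \frac{1}{48}\right) \left(-1\right) = 56 \left(- \frac{1}{48}\right) \left(-1\right) = \left(- \frac{7}{6}\right) \left(-1\right) = \frac{7}{6}$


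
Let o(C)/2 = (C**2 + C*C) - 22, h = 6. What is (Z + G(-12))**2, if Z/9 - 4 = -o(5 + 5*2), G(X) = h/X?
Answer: 235223569/4 ≈ 5.8806e+7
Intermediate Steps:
o(C) = -44 + 4*C**2 (o(C) = 2*((C**2 + C*C) - 22) = 2*((C**2 + C**2) - 22) = 2*(2*C**2 - 22) = 2*(-22 + 2*C**2) = -44 + 4*C**2)
G(X) = 6/X
Z = -7668 (Z = 36 + 9*(-(-44 + 4*(5 + 5*2)**2)) = 36 + 9*(-(-44 + 4*(5 + 10)**2)) = 36 + 9*(-(-44 + 4*15**2)) = 36 + 9*(-(-44 + 4*225)) = 36 + 9*(-(-44 + 900)) = 36 + 9*(-1*856) = 36 + 9*(-856) = 36 - 7704 = -7668)
(Z + G(-12))**2 = (-7668 + 6/(-12))**2 = (-7668 + 6*(-1/12))**2 = (-7668 - 1/2)**2 = (-15337/2)**2 = 235223569/4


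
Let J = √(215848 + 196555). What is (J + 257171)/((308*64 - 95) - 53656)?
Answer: -257171/34039 - 17*√1427/34039 ≈ -7.5741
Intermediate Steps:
J = 17*√1427 (J = √412403 = 17*√1427 ≈ 642.19)
(J + 257171)/((308*64 - 95) - 53656) = (17*√1427 + 257171)/((308*64 - 95) - 53656) = (257171 + 17*√1427)/((19712 - 95) - 53656) = (257171 + 17*√1427)/(19617 - 53656) = (257171 + 17*√1427)/(-34039) = (257171 + 17*√1427)*(-1/34039) = -257171/34039 - 17*√1427/34039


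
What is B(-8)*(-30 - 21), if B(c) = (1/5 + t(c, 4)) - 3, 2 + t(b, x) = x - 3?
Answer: 969/5 ≈ 193.80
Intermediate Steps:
t(b, x) = -5 + x (t(b, x) = -2 + (x - 3) = -2 + (-3 + x) = -5 + x)
B(c) = -19/5 (B(c) = (1/5 + (-5 + 4)) - 3 = (1/5 - 1) - 3 = -4/5 - 3 = -19/5)
B(-8)*(-30 - 21) = -19*(-30 - 21)/5 = -19/5*(-51) = 969/5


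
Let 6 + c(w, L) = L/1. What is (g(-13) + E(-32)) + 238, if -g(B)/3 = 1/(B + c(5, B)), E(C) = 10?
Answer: 7939/32 ≈ 248.09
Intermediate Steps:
c(w, L) = -6 + L (c(w, L) = -6 + L/1 = -6 + L*1 = -6 + L)
g(B) = -3/(-6 + 2*B) (g(B) = -3/(B + (-6 + B)) = -3/(-6 + 2*B))
(g(-13) + E(-32)) + 238 = (-3/(-6 + 2*(-13)) + 10) + 238 = (-3/(-6 - 26) + 10) + 238 = (-3/(-32) + 10) + 238 = (-3*(-1/32) + 10) + 238 = (3/32 + 10) + 238 = 323/32 + 238 = 7939/32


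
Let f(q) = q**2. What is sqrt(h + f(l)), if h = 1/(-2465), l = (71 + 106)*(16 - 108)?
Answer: sqrt(1611224416801135)/2465 ≈ 16284.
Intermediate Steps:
l = -16284 (l = 177*(-92) = -16284)
h = -1/2465 ≈ -0.00040568
sqrt(h + f(l)) = sqrt(-1/2465 + (-16284)**2) = sqrt(-1/2465 + 265168656) = sqrt(653640737039/2465) = sqrt(1611224416801135)/2465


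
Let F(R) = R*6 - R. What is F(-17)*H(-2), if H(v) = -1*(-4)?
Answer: -340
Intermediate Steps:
H(v) = 4
F(R) = 5*R (F(R) = 6*R - R = 5*R)
F(-17)*H(-2) = (5*(-17))*4 = -85*4 = -340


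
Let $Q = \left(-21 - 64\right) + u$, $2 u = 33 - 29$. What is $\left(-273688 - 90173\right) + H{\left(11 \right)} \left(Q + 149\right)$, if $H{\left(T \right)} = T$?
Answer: $-363135$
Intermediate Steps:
$u = 2$ ($u = \frac{33 - 29}{2} = \frac{1}{2} \cdot 4 = 2$)
$Q = -83$ ($Q = \left(-21 - 64\right) + 2 = -85 + 2 = -83$)
$\left(-273688 - 90173\right) + H{\left(11 \right)} \left(Q + 149\right) = \left(-273688 - 90173\right) + 11 \left(-83 + 149\right) = -363861 + 11 \cdot 66 = -363861 + 726 = -363135$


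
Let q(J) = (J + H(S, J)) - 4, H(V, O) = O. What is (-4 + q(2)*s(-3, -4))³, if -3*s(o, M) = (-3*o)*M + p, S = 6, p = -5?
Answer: -64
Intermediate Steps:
s(o, M) = 5/3 + M*o (s(o, M) = -((-3*o)*M - 5)/3 = -(-3*M*o - 5)/3 = -(-5 - 3*M*o)/3 = 5/3 + M*o)
q(J) = -4 + 2*J (q(J) = (J + J) - 4 = 2*J - 4 = -4 + 2*J)
(-4 + q(2)*s(-3, -4))³ = (-4 + (-4 + 2*2)*(5/3 - 4*(-3)))³ = (-4 + (-4 + 4)*(5/3 + 12))³ = (-4 + 0*(41/3))³ = (-4 + 0)³ = (-4)³ = -64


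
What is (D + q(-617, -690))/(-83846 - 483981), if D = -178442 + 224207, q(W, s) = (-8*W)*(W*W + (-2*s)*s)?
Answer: 2820932531/567827 ≈ 4967.9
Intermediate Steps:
q(W, s) = -8*W*(W² - 2*s²) (q(W, s) = (-8*W)*(W² - 2*s²) = -8*W*(W² - 2*s²))
D = 45765
(D + q(-617, -690))/(-83846 - 483981) = (45765 + 8*(-617)*(-1*(-617)² + 2*(-690)²))/(-83846 - 483981) = (45765 + 8*(-617)*(-1*380689 + 2*476100))/(-567827) = (45765 + 8*(-617)*(-380689 + 952200))*(-1/567827) = (45765 + 8*(-617)*571511)*(-1/567827) = (45765 - 2820978296)*(-1/567827) = -2820932531*(-1/567827) = 2820932531/567827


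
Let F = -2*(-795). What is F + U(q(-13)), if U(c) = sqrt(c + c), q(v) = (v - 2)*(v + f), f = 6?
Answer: 1590 + sqrt(210) ≈ 1604.5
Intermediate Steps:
q(v) = (-2 + v)*(6 + v) (q(v) = (v - 2)*(v + 6) = (-2 + v)*(6 + v))
U(c) = sqrt(2)*sqrt(c) (U(c) = sqrt(2*c) = sqrt(2)*sqrt(c))
F = 1590
F + U(q(-13)) = 1590 + sqrt(2)*sqrt(-12 + (-13)**2 + 4*(-13)) = 1590 + sqrt(2)*sqrt(-12 + 169 - 52) = 1590 + sqrt(2)*sqrt(105) = 1590 + sqrt(210)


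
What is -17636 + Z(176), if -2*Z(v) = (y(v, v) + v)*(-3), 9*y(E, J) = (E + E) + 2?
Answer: -17313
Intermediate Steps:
y(E, J) = 2/9 + 2*E/9 (y(E, J) = ((E + E) + 2)/9 = (2*E + 2)/9 = (2 + 2*E)/9 = 2/9 + 2*E/9)
Z(v) = ⅓ + 11*v/6 (Z(v) = -((2/9 + 2*v/9) + v)*(-3)/2 = -(2/9 + 11*v/9)*(-3)/2 = -(-⅔ - 11*v/3)/2 = ⅓ + 11*v/6)
-17636 + Z(176) = -17636 + (⅓ + (11/6)*176) = -17636 + (⅓ + 968/3) = -17636 + 323 = -17313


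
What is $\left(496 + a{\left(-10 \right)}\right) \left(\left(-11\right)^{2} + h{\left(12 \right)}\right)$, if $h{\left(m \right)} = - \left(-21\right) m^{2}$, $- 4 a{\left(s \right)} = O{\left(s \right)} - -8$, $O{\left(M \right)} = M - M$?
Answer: $1553630$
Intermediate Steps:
$O{\left(M \right)} = 0$
$a{\left(s \right)} = -2$ ($a{\left(s \right)} = - \frac{0 - -8}{4} = - \frac{0 + 8}{4} = \left(- \frac{1}{4}\right) 8 = -2$)
$h{\left(m \right)} = 21 m^{2}$
$\left(496 + a{\left(-10 \right)}\right) \left(\left(-11\right)^{2} + h{\left(12 \right)}\right) = \left(496 - 2\right) \left(\left(-11\right)^{2} + 21 \cdot 12^{2}\right) = 494 \left(121 + 21 \cdot 144\right) = 494 \left(121 + 3024\right) = 494 \cdot 3145 = 1553630$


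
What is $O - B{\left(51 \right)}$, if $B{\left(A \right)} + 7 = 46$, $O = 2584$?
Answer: $2545$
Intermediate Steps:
$B{\left(A \right)} = 39$ ($B{\left(A \right)} = -7 + 46 = 39$)
$O - B{\left(51 \right)} = 2584 - 39 = 2545$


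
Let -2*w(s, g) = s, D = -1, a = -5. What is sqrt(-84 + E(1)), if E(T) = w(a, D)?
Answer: I*sqrt(326)/2 ≈ 9.0277*I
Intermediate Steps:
w(s, g) = -s/2
E(T) = 5/2 (E(T) = -1/2*(-5) = 5/2)
sqrt(-84 + E(1)) = sqrt(-84 + 5/2) = sqrt(-163/2) = I*sqrt(326)/2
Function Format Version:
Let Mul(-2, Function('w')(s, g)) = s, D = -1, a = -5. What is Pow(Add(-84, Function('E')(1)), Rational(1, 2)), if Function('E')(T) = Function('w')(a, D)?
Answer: Mul(Rational(1, 2), I, Pow(326, Rational(1, 2))) ≈ Mul(9.0277, I)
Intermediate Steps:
Function('w')(s, g) = Mul(Rational(-1, 2), s)
Function('E')(T) = Rational(5, 2) (Function('E')(T) = Mul(Rational(-1, 2), -5) = Rational(5, 2))
Pow(Add(-84, Function('E')(1)), Rational(1, 2)) = Pow(Add(-84, Rational(5, 2)), Rational(1, 2)) = Pow(Rational(-163, 2), Rational(1, 2)) = Mul(Rational(1, 2), I, Pow(326, Rational(1, 2)))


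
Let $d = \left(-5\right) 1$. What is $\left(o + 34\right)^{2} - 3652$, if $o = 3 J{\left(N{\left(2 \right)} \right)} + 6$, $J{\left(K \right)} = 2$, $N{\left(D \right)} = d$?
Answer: $-1536$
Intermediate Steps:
$d = -5$
$N{\left(D \right)} = -5$
$o = 12$ ($o = 3 \cdot 2 + 6 = 6 + 6 = 12$)
$\left(o + 34\right)^{2} - 3652 = \left(12 + 34\right)^{2} - 3652 = 46^{2} - 3652 = 2116 - 3652 = -1536$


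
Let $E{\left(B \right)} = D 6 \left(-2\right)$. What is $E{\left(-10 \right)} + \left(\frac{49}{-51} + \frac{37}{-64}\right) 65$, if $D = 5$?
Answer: $- \frac{522335}{3264} \approx -160.03$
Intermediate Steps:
$E{\left(B \right)} = -60$ ($E{\left(B \right)} = 5 \cdot 6 \left(-2\right) = 30 \left(-2\right) = -60$)
$E{\left(-10 \right)} + \left(\frac{49}{-51} + \frac{37}{-64}\right) 65 = -60 + \left(\frac{49}{-51} + \frac{37}{-64}\right) 65 = -60 + \left(49 \left(- \frac{1}{51}\right) + 37 \left(- \frac{1}{64}\right)\right) 65 = -60 + \left(- \frac{49}{51} - \frac{37}{64}\right) 65 = -60 - \frac{326495}{3264} = - \frac{522335}{3264}$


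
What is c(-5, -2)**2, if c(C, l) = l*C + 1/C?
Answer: 2401/25 ≈ 96.040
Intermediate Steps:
c(C, l) = 1/C + C*l (c(C, l) = C*l + 1/C = 1/C + C*l)
c(-5, -2)**2 = (1/(-5) - 5*(-2))**2 = (-1/5 + 10)**2 = (49/5)**2 = 2401/25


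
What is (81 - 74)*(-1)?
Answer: -7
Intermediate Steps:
(81 - 74)*(-1) = 7*(-1) = -7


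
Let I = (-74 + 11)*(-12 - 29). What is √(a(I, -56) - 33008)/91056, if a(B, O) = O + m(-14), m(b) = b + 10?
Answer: I*√8267/45528 ≈ 0.0019971*I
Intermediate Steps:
m(b) = 10 + b
I = 2583 (I = -63*(-41) = 2583)
a(B, O) = -4 + O (a(B, O) = O + (10 - 14) = O - 4 = -4 + O)
√(a(I, -56) - 33008)/91056 = √((-4 - 56) - 33008)/91056 = √(-60 - 33008)*(1/91056) = √(-33068)*(1/91056) = (2*I*√8267)*(1/91056) = I*√8267/45528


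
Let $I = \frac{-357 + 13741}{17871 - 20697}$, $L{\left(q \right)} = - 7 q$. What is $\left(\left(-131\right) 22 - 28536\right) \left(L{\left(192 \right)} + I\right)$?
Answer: $\frac{59875293352}{1413} \approx 4.2375 \cdot 10^{7}$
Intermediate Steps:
$I = - \frac{6692}{1413}$ ($I = \frac{13384}{-2826} = 13384 \left(- \frac{1}{2826}\right) = - \frac{6692}{1413} \approx -4.736$)
$\left(\left(-131\right) 22 - 28536\right) \left(L{\left(192 \right)} + I\right) = \left(\left(-131\right) 22 - 28536\right) \left(\left(-7\right) 192 - \frac{6692}{1413}\right) = \left(-2882 - 28536\right) \left(-1344 - \frac{6692}{1413}\right) = \left(-31418\right) \left(- \frac{1905764}{1413}\right) = \frac{59875293352}{1413}$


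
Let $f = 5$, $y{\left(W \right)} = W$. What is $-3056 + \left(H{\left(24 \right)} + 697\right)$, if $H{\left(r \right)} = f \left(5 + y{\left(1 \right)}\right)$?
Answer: $-2329$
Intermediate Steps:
$H{\left(r \right)} = 30$ ($H{\left(r \right)} = 5 \left(5 + 1\right) = 5 \cdot 6 = 30$)
$-3056 + \left(H{\left(24 \right)} + 697\right) = -3056 + \left(30 + 697\right) = -3056 + 727 = -2329$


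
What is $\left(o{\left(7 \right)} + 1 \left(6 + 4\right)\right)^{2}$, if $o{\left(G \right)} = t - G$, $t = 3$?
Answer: $36$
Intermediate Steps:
$o{\left(G \right)} = 3 - G$
$\left(o{\left(7 \right)} + 1 \left(6 + 4\right)\right)^{2} = \left(\left(3 - 7\right) + 1 \left(6 + 4\right)\right)^{2} = \left(\left(3 - 7\right) + 1 \cdot 10\right)^{2} = \left(-4 + 10\right)^{2} = 6^{2} = 36$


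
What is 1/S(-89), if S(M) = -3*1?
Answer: -⅓ ≈ -0.33333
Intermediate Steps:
S(M) = -3
1/S(-89) = 1/(-3) = -⅓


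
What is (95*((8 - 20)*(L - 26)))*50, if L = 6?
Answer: 1140000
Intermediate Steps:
(95*((8 - 20)*(L - 26)))*50 = (95*((8 - 20)*(6 - 26)))*50 = (95*(-12*(-20)))*50 = (95*240)*50 = 22800*50 = 1140000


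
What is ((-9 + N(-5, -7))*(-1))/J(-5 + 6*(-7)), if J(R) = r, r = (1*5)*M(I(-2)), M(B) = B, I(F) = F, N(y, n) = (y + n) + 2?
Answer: -19/10 ≈ -1.9000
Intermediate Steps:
N(y, n) = 2 + n + y (N(y, n) = (n + y) + 2 = 2 + n + y)
r = -10 (r = (1*5)*(-2) = 5*(-2) = -10)
J(R) = -10
((-9 + N(-5, -7))*(-1))/J(-5 + 6*(-7)) = ((-9 + (2 - 7 - 5))*(-1))/(-10) = ((-9 - 10)*(-1))*(-⅒) = -19*(-1)*(-⅒) = 19*(-⅒) = -19/10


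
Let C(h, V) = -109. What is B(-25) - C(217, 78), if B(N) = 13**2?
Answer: 278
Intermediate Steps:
B(N) = 169
B(-25) - C(217, 78) = 169 - 1*(-109) = 169 + 109 = 278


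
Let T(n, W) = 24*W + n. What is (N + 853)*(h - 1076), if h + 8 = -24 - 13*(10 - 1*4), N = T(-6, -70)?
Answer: 987938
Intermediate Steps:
T(n, W) = n + 24*W
N = -1686 (N = -6 + 24*(-70) = -6 - 1680 = -1686)
h = -110 (h = -8 + (-24 - 13*(10 - 1*4)) = -8 + (-24 - 13*(10 - 4)) = -8 + (-24 - 13*6) = -8 + (-24 - 78) = -8 - 102 = -110)
(N + 853)*(h - 1076) = (-1686 + 853)*(-110 - 1076) = -833*(-1186) = 987938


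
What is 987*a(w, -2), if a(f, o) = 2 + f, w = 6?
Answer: 7896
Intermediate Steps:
987*a(w, -2) = 987*(2 + 6) = 987*8 = 7896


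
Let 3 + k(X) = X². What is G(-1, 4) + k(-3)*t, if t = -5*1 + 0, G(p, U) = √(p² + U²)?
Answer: -30 + √17 ≈ -25.877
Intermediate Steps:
k(X) = -3 + X²
G(p, U) = √(U² + p²)
t = -5 (t = -5 + 0 = -5)
G(-1, 4) + k(-3)*t = √(4² + (-1)²) + (-3 + (-3)²)*(-5) = √(16 + 1) + (-3 + 9)*(-5) = √17 + 6*(-5) = √17 - 30 = -30 + √17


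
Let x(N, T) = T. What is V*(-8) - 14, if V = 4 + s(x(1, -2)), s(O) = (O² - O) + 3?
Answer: -118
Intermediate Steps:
s(O) = 3 + O² - O
V = 13 (V = 4 + (3 + (-2)² - 1*(-2)) = 4 + (3 + 4 + 2) = 4 + 9 = 13)
V*(-8) - 14 = 13*(-8) - 14 = -104 - 14 = -118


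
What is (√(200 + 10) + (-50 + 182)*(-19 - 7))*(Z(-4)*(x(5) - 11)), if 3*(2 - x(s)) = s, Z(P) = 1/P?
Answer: -9152 + 8*√210/3 ≈ -9113.4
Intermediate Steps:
x(s) = 2 - s/3
(√(200 + 10) + (-50 + 182)*(-19 - 7))*(Z(-4)*(x(5) - 11)) = (√(200 + 10) + (-50 + 182)*(-19 - 7))*(((2 - ⅓*5) - 11)/(-4)) = (√210 + 132*(-26))*(-((2 - 5/3) - 11)/4) = (√210 - 3432)*(-(⅓ - 11)/4) = (-3432 + √210)*(-¼*(-32/3)) = (-3432 + √210)*(8/3) = -9152 + 8*√210/3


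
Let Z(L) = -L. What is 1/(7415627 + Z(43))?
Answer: 1/7415584 ≈ 1.3485e-7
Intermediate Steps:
1/(7415627 + Z(43)) = 1/(7415627 - 1*43) = 1/(7415627 - 43) = 1/7415584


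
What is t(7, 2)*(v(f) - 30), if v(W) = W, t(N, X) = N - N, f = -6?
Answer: 0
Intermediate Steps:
t(N, X) = 0
t(7, 2)*(v(f) - 30) = 0*(-6 - 30) = 0*(-36) = 0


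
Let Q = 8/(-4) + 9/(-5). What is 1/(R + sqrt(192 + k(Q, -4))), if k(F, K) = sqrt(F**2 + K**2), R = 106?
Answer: 1/(106 + sqrt(192 + sqrt(761)/5)) ≈ 0.0083296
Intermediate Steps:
Q = -19/5 (Q = 8*(-1/4) + 9*(-1/5) = -2 - 9/5 = -19/5 ≈ -3.8000)
1/(R + sqrt(192 + k(Q, -4))) = 1/(106 + sqrt(192 + sqrt((-19/5)**2 + (-4)**2))) = 1/(106 + sqrt(192 + sqrt(361/25 + 16))) = 1/(106 + sqrt(192 + sqrt(761/25))) = 1/(106 + sqrt(192 + sqrt(761)/5))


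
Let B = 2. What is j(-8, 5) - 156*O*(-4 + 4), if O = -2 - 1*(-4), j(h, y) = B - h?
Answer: 10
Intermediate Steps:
j(h, y) = 2 - h
O = 2 (O = -2 + 4 = 2)
j(-8, 5) - 156*O*(-4 + 4) = (2 - 1*(-8)) - 312*(-4 + 4) = (2 + 8) - 312*0 = 10 - 156*0 = 10 + 0 = 10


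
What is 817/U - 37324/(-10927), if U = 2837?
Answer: 16402221/4428557 ≈ 3.7037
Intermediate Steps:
817/U - 37324/(-10927) = 817/2837 - 37324/(-10927) = 817*(1/2837) - 37324*(-1/10927) = 817/2837 + 5332/1561 = 16402221/4428557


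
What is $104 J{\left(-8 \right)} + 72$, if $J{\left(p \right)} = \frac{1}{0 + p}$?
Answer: $59$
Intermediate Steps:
$J{\left(p \right)} = \frac{1}{p}$
$104 J{\left(-8 \right)} + 72 = \frac{104}{-8} + 72 = 104 \left(- \frac{1}{8}\right) + 72 = -13 + 72 = 59$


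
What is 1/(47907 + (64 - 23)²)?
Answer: 1/49588 ≈ 2.0166e-5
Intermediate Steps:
1/(47907 + (64 - 23)²) = 1/(47907 + 41²) = 1/(47907 + 1681) = 1/49588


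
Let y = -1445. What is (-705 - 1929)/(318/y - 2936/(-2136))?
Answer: -1016236710/445409 ≈ -2281.6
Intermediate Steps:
(-705 - 1929)/(318/y - 2936/(-2136)) = (-705 - 1929)/(318/(-1445) - 2936/(-2136)) = -2634/(318*(-1/1445) - 2936*(-1/2136)) = -2634/(-318/1445 + 367/267) = -2634/445409/385815 = -2634*385815/445409 = -1016236710/445409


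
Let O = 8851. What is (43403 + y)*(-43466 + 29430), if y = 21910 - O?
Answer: -792500632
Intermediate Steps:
y = 13059 (y = 21910 - 1*8851 = 21910 - 8851 = 13059)
(43403 + y)*(-43466 + 29430) = (43403 + 13059)*(-43466 + 29430) = 56462*(-14036) = -792500632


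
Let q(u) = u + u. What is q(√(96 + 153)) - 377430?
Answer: -377430 + 2*√249 ≈ -3.7740e+5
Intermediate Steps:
q(u) = 2*u
q(√(96 + 153)) - 377430 = 2*√(96 + 153) - 377430 = 2*√249 - 377430 = -377430 + 2*√249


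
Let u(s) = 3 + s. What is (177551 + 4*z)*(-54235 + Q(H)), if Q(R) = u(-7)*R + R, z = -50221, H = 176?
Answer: 1277785079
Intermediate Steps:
Q(R) = -3*R (Q(R) = (3 - 7)*R + R = -4*R + R = -3*R)
(177551 + 4*z)*(-54235 + Q(H)) = (177551 + 4*(-50221))*(-54235 - 3*176) = (177551 - 200884)*(-54235 - 528) = -23333*(-54763) = 1277785079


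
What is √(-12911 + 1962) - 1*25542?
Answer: -25542 + I*√10949 ≈ -25542.0 + 104.64*I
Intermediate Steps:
√(-12911 + 1962) - 1*25542 = √(-10949) - 25542 = I*√10949 - 25542 = -25542 + I*√10949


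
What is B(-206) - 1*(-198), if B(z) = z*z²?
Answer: -8741618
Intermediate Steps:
B(z) = z³
B(-206) - 1*(-198) = (-206)³ - 1*(-198) = -8741816 + 198 = -8741618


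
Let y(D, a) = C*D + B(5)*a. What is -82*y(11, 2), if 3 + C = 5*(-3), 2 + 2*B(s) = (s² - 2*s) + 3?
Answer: 14924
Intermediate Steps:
B(s) = ½ + s²/2 - s (B(s) = -1 + ((s² - 2*s) + 3)/2 = -1 + (3 + s² - 2*s)/2 = -1 + (3/2 + s²/2 - s) = ½ + s²/2 - s)
C = -18 (C = -3 + 5*(-3) = -3 - 15 = -18)
y(D, a) = -18*D + 8*a (y(D, a) = -18*D + (½ + (½)*5² - 1*5)*a = -18*D + (½ + (½)*25 - 5)*a = -18*D + (½ + 25/2 - 5)*a = -18*D + 8*a)
-82*y(11, 2) = -82*(-18*11 + 8*2) = -82*(-198 + 16) = -82*(-182) = 14924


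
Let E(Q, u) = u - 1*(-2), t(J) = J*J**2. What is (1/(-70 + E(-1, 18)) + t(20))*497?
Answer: 198799503/50 ≈ 3.9760e+6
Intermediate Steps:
t(J) = J**3
E(Q, u) = 2 + u (E(Q, u) = u + 2 = 2 + u)
(1/(-70 + E(-1, 18)) + t(20))*497 = (1/(-70 + (2 + 18)) + 20**3)*497 = (1/(-70 + 20) + 8000)*497 = (1/(-50) + 8000)*497 = (-1/50 + 8000)*497 = (399999/50)*497 = 198799503/50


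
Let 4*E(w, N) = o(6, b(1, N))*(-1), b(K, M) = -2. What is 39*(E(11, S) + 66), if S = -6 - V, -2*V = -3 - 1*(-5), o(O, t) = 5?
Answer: 10101/4 ≈ 2525.3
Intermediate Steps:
V = -1 (V = -(-3 - 1*(-5))/2 = -(-3 + 5)/2 = -1/2*2 = -1)
S = -5 (S = -6 - 1*(-1) = -6 + 1 = -5)
E(w, N) = -5/4 (E(w, N) = (5*(-1))/4 = (1/4)*(-5) = -5/4)
39*(E(11, S) + 66) = 39*(-5/4 + 66) = 39*(259/4) = 10101/4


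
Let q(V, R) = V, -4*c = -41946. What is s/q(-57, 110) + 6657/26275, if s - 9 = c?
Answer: -183593209/998450 ≈ -183.88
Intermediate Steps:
c = 20973/2 (c = -1/4*(-41946) = 20973/2 ≈ 10487.)
s = 20991/2 (s = 9 + 20973/2 = 20991/2 ≈ 10496.)
s/q(-57, 110) + 6657/26275 = (20991/2)/(-57) + 6657/26275 = (20991/2)*(-1/57) + 6657*(1/26275) = -6997/38 + 6657/26275 = -183593209/998450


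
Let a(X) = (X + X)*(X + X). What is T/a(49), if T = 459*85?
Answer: 39015/9604 ≈ 4.0624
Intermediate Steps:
T = 39015
a(X) = 4*X**2 (a(X) = (2*X)*(2*X) = 4*X**2)
T/a(49) = 39015/((4*49**2)) = 39015/((4*2401)) = 39015/9604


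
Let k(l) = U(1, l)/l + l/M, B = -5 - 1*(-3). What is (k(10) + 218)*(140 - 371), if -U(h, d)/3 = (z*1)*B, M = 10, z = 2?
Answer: -254331/5 ≈ -50866.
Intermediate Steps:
B = -2 (B = -5 + 3 = -2)
U(h, d) = 12 (U(h, d) = -3*2*1*(-2) = -6*(-2) = -3*(-4) = 12)
k(l) = 12/l + l/10
(k(10) + 218)*(140 - 371) = ((12/10 + (⅒)*10) + 218)*(140 - 371) = ((12*(⅒) + 1) + 218)*(-231) = ((6/5 + 1) + 218)*(-231) = (11/5 + 218)*(-231) = (1101/5)*(-231) = -254331/5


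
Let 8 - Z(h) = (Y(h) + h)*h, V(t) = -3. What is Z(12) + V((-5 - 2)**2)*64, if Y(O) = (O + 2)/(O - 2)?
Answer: -1724/5 ≈ -344.80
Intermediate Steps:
Y(O) = (2 + O)/(-2 + O)
Z(h) = 8 - h*(h + (2 + h)/(-2 + h)) (Z(h) = 8 - ((2 + h)/(-2 + h) + h)*h = 8 - (h + (2 + h)/(-2 + h))*h = 8 - h*(h + (2 + h)/(-2 + h)))
Z(12) + V((-5 - 2)**2)*64 = (-16 + 12**2 - 1*12**3 + 6*12)/(-2 + 12) - 3*64 = (-16 + 144 - 1*1728 + 72)/10 - 192 = (-16 + 144 - 1728 + 72)/10 - 192 = (1/10)*(-1528) - 192 = -764/5 - 192 = -1724/5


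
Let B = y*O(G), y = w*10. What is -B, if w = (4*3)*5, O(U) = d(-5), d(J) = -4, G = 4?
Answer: 2400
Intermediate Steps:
O(U) = -4
w = 60 (w = 12*5 = 60)
y = 600 (y = 60*10 = 600)
B = -2400 (B = 600*(-4) = -2400)
-B = -1*(-2400) = 2400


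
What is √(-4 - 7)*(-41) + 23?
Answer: 23 - 41*I*√11 ≈ 23.0 - 135.98*I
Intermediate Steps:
√(-4 - 7)*(-41) + 23 = √(-11)*(-41) + 23 = (I*√11)*(-41) + 23 = -41*I*√11 + 23 = 23 - 41*I*√11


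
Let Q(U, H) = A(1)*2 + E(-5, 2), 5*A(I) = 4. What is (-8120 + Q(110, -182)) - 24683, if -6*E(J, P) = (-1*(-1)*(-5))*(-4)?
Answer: -492071/15 ≈ -32805.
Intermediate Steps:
A(I) = ⅘ (A(I) = (⅕)*4 = ⅘)
E(J, P) = -10/3 (E(J, P) = --1*(-1)*(-5)*(-4)/6 = -1*(-5)*(-4)/6 = -(-5)*(-4)/6 = -⅙*20 = -10/3)
Q(U, H) = -26/15 (Q(U, H) = (⅘)*2 - 10/3 = 8/5 - 10/3 = -26/15)
(-8120 + Q(110, -182)) - 24683 = (-8120 - 26/15) - 24683 = -121826/15 - 24683 = -492071/15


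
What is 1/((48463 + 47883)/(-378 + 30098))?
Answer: 14860/48173 ≈ 0.30847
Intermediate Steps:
1/((48463 + 47883)/(-378 + 30098)) = 1/(96346/29720) = 1/(96346*(1/29720)) = 1/(48173/14860) = 14860/48173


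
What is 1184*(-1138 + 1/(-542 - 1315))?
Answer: -2502108128/1857 ≈ -1.3474e+6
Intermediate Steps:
1184*(-1138 + 1/(-542 - 1315)) = 1184*(-1138 + 1/(-1857)) = 1184*(-1138 - 1/1857) = 1184*(-2113267/1857) = -2502108128/1857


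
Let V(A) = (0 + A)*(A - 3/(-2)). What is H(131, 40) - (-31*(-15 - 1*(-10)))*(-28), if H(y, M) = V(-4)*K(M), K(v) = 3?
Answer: 4370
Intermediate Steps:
V(A) = A*(3/2 + A) (V(A) = A*(A - 3*(-1/2)) = A*(A + 3/2) = A*(3/2 + A))
H(y, M) = 30 (H(y, M) = ((1/2)*(-4)*(3 + 2*(-4)))*3 = ((1/2)*(-4)*(3 - 8))*3 = ((1/2)*(-4)*(-5))*3 = 10*3 = 30)
H(131, 40) - (-31*(-15 - 1*(-10)))*(-28) = 30 - (-31*(-15 - 1*(-10)))*(-28) = 30 - (-31*(-15 + 10))*(-28) = 30 - (-31*(-5))*(-28) = 30 - 155*(-28) = 30 - 1*(-4340) = 30 + 4340 = 4370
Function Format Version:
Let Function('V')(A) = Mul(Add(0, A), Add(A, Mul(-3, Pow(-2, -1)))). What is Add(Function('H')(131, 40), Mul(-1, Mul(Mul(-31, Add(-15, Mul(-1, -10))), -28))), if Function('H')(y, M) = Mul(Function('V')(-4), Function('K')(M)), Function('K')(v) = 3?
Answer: 4370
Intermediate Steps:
Function('V')(A) = Mul(A, Add(Rational(3, 2), A)) (Function('V')(A) = Mul(A, Add(A, Mul(-3, Rational(-1, 2)))) = Mul(A, Add(A, Rational(3, 2))) = Mul(A, Add(Rational(3, 2), A)))
Function('H')(y, M) = 30 (Function('H')(y, M) = Mul(Mul(Rational(1, 2), -4, Add(3, Mul(2, -4))), 3) = Mul(Mul(Rational(1, 2), -4, Add(3, -8)), 3) = Mul(Mul(Rational(1, 2), -4, -5), 3) = Mul(10, 3) = 30)
Add(Function('H')(131, 40), Mul(-1, Mul(Mul(-31, Add(-15, Mul(-1, -10))), -28))) = Add(30, Mul(-1, Mul(Mul(-31, Add(-15, Mul(-1, -10))), -28))) = Add(30, Mul(-1, Mul(Mul(-31, Add(-15, 10)), -28))) = Add(30, Mul(-1, Mul(Mul(-31, -5), -28))) = Add(30, Mul(-1, Mul(155, -28))) = Add(30, Mul(-1, -4340)) = Add(30, 4340) = 4370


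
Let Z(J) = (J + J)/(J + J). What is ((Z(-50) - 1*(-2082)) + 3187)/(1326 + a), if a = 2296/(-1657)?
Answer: 4366195/1097443 ≈ 3.9785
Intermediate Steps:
Z(J) = 1 (Z(J) = (2*J)/((2*J)) = (2*J)*(1/(2*J)) = 1)
a = -2296/1657 (a = 2296*(-1/1657) = -2296/1657 ≈ -1.3856)
((Z(-50) - 1*(-2082)) + 3187)/(1326 + a) = ((1 - 1*(-2082)) + 3187)/(1326 - 2296/1657) = ((1 + 2082) + 3187)/(2194886/1657) = (2083 + 3187)*(1657/2194886) = 5270*(1657/2194886) = 4366195/1097443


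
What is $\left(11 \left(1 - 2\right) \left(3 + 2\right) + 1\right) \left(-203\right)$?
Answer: $10962$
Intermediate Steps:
$\left(11 \left(1 - 2\right) \left(3 + 2\right) + 1\right) \left(-203\right) = \left(11 \left(\left(-1\right) 5\right) + 1\right) \left(-203\right) = \left(11 \left(-5\right) + 1\right) \left(-203\right) = \left(-55 + 1\right) \left(-203\right) = \left(-54\right) \left(-203\right) = 10962$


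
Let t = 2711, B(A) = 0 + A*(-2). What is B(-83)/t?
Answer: 166/2711 ≈ 0.061232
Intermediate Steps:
B(A) = -2*A (B(A) = 0 - 2*A = -2*A)
B(-83)/t = -2*(-83)/2711 = 166*(1/2711) = 166/2711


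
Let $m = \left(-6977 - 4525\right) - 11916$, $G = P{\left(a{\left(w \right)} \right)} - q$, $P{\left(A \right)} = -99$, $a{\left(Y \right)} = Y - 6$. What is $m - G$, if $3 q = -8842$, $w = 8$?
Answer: $- \frac{78799}{3} \approx -26266.0$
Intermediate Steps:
$a{\left(Y \right)} = -6 + Y$
$q = - \frac{8842}{3}$ ($q = \frac{1}{3} \left(-8842\right) = - \frac{8842}{3} \approx -2947.3$)
$G = \frac{8545}{3}$ ($G = -99 - - \frac{8842}{3} = -99 + \frac{8842}{3} = \frac{8545}{3} \approx 2848.3$)
$m = -23418$ ($m = \left(-6977 - 4525\right) - 11916 = -11502 - 11916 = -23418$)
$m - G = -23418 - \frac{8545}{3} = - \frac{78799}{3}$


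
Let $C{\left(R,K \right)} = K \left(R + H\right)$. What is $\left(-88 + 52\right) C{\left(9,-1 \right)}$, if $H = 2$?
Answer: $396$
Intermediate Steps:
$C{\left(R,K \right)} = K \left(2 + R\right)$ ($C{\left(R,K \right)} = K \left(R + 2\right) = K \left(2 + R\right)$)
$\left(-88 + 52\right) C{\left(9,-1 \right)} = \left(-88 + 52\right) \left(- (2 + 9)\right) = - 36 \left(\left(-1\right) 11\right) = \left(-36\right) \left(-11\right) = 396$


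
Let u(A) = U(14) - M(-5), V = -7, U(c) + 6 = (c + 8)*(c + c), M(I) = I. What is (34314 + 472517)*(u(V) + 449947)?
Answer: 228358789022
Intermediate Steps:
U(c) = -6 + 2*c*(8 + c) (U(c) = -6 + (c + 8)*(c + c) = -6 + (8 + c)*(2*c) = -6 + 2*c*(8 + c))
u(A) = 615 (u(A) = (-6 + 2*14² + 16*14) - 1*(-5) = (-6 + 2*196 + 224) + 5 = (-6 + 392 + 224) + 5 = 610 + 5 = 615)
(34314 + 472517)*(u(V) + 449947) = (34314 + 472517)*(615 + 449947) = 506831*450562 = 228358789022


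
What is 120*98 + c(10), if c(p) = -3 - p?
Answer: 11747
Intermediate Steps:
120*98 + c(10) = 120*98 + (-3 - 1*10) = 11760 + (-3 - 10) = 11760 - 13 = 11747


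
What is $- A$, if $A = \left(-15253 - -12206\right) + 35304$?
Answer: $-32257$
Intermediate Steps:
$A = 32257$ ($A = \left(-15253 + 12206\right) + 35304 = -3047 + 35304 = 32257$)
$- A = \left(-1\right) 32257 = -32257$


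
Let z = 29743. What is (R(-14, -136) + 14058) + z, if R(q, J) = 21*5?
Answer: 43906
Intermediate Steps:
R(q, J) = 105
(R(-14, -136) + 14058) + z = (105 + 14058) + 29743 = 14163 + 29743 = 43906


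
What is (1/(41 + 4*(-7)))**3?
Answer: 1/2197 ≈ 0.00045517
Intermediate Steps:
(1/(41 + 4*(-7)))**3 = (1/(41 - 28))**3 = (1/13)**3 = 1/2197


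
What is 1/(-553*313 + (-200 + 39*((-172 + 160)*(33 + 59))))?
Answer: -1/216345 ≈ -4.6222e-6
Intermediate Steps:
1/(-553*313 + (-200 + 39*((-172 + 160)*(33 + 59)))) = 1/(-173089 + (-200 + 39*(-12*92))) = 1/(-173089 + (-200 + 39*(-1104))) = 1/(-173089 + (-200 - 43056)) = 1/(-173089 - 43256) = 1/(-216345) = -1/216345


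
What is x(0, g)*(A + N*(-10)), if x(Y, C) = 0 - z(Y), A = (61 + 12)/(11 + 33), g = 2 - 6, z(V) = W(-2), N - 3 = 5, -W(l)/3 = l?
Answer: 10341/22 ≈ 470.05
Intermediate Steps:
W(l) = -3*l
N = 8 (N = 3 + 5 = 8)
z(V) = 6 (z(V) = -3*(-2) = 6)
g = -4
A = 73/44 ≈ 1.6591
x(Y, C) = -6 (x(Y, C) = 0 - 1*6 = 0 - 6 = -6)
x(0, g)*(A + N*(-10)) = -6*(73/44 + 8*(-10)) = -6*(73/44 - 80) = -6*(-3447/44) = 10341/22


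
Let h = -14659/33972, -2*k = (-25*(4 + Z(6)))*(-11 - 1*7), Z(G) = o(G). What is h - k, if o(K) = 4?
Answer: 61134941/33972 ≈ 1799.6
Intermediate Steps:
Z(G) = 4
k = -1800 (k = -(-25*(4 + 4))*(-11 - 1*7)/2 = -(-25*8)*(-11 - 7)/2 = -(-100)*(-18) = -½*3600 = -1800)
h = -14659/33972 (h = -14659*1/33972 = -14659/33972 ≈ -0.43150)
h - k = -14659/33972 - 1*(-1800) = -14659/33972 + 1800 = 61134941/33972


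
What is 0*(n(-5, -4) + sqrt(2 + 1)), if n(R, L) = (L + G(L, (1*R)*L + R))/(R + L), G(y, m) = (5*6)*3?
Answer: 0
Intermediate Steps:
G(y, m) = 90 (G(y, m) = 30*3 = 90)
n(R, L) = (90 + L)/(L + R) (n(R, L) = (L + 90)/(R + L) = (90 + L)/(L + R))
0*(n(-5, -4) + sqrt(2 + 1)) = 0*((90 - 4)/(-4 - 5) + sqrt(2 + 1)) = 0*(86/(-9) + sqrt(3)) = 0*(-1/9*86 + sqrt(3)) = 0*(-86/9 + sqrt(3)) = 0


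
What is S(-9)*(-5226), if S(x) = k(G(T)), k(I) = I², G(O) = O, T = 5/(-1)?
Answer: -130650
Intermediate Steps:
T = -5 (T = 5*(-1) = -5)
S(x) = 25 (S(x) = (-5)² = 25)
S(-9)*(-5226) = 25*(-5226) = -130650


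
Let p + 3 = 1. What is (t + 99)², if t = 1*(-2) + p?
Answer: 9025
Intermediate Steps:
p = -2 (p = -3 + 1 = -2)
t = -4 (t = 1*(-2) - 2 = -2 - 2 = -4)
(t + 99)² = (-4 + 99)² = 95² = 9025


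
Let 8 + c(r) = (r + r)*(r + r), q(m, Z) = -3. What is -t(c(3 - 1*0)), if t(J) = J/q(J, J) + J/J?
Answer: 25/3 ≈ 8.3333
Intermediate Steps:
c(r) = -8 + 4*r**2 (c(r) = -8 + (r + r)*(r + r) = -8 + (2*r)*(2*r) = -8 + 4*r**2)
t(J) = 1 - J/3 (t(J) = J/(-3) + J/J = J*(-1/3) + 1 = -J/3 + 1 = 1 - J/3)
-t(c(3 - 1*0)) = -(1 - (-8 + 4*(3 - 1*0)**2)/3) = -(1 - (-8 + 4*(3 + 0)**2)/3) = -(1 - (-8 + 4*3**2)/3) = -(1 - (-8 + 4*9)/3) = -(1 - (-8 + 36)/3) = -(1 - 1/3*28) = -(1 - 28/3) = -1*(-25/3) = 25/3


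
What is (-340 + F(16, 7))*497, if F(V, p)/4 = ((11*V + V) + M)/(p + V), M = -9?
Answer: -3522736/23 ≈ -1.5316e+5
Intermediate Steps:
F(V, p) = 4*(-9 + 12*V)/(V + p) (F(V, p) = 4*(((11*V + V) - 9)/(p + V)) = 4*((12*V - 9)/(V + p)) = 4*((-9 + 12*V)/(V + p)) = 4*(-9 + 12*V)/(V + p))
(-340 + F(16, 7))*497 = (-340 + 12*(-3 + 4*16)/(16 + 7))*497 = (-340 + 12*(-3 + 64)/23)*497 = (-340 + 12*(1/23)*61)*497 = (-340 + 732/23)*497 = -7088/23*497 = -3522736/23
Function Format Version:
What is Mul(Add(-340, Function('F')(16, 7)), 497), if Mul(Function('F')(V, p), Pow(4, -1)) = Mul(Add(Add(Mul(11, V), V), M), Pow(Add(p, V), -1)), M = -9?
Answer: Rational(-3522736, 23) ≈ -1.5316e+5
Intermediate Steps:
Function('F')(V, p) = Mul(4, Pow(Add(V, p), -1), Add(-9, Mul(12, V))) (Function('F')(V, p) = Mul(4, Mul(Add(Add(Mul(11, V), V), -9), Pow(Add(p, V), -1))) = Mul(4, Mul(Add(Mul(12, V), -9), Pow(Add(V, p), -1))) = Mul(4, Mul(Add(-9, Mul(12, V)), Pow(Add(V, p), -1))) = Mul(4, Mul(Pow(Add(V, p), -1), Add(-9, Mul(12, V)))) = Mul(4, Pow(Add(V, p), -1), Add(-9, Mul(12, V))))
Mul(Add(-340, Function('F')(16, 7)), 497) = Mul(Add(-340, Mul(12, Pow(Add(16, 7), -1), Add(-3, Mul(4, 16)))), 497) = Mul(Add(-340, Mul(12, Pow(23, -1), Add(-3, 64))), 497) = Mul(Add(-340, Mul(12, Rational(1, 23), 61)), 497) = Mul(Add(-340, Rational(732, 23)), 497) = Mul(Rational(-7088, 23), 497) = Rational(-3522736, 23)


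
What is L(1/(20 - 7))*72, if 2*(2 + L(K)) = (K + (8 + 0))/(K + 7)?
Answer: -2367/23 ≈ -102.91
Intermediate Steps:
L(K) = -2 + (8 + K)/(2*(7 + K)) (L(K) = -2 + ((K + (8 + 0))/(K + 7))/2 = -2 + ((K + 8)/(7 + K))/2 = -2 + ((8 + K)/(7 + K))/2 = -2 + (8 + K)/(2*(7 + K)))
L(1/(20 - 7))*72 = ((-20 - 3/(20 - 7))/(2*(7 + 1/(20 - 7))))*72 = ((-20 - 3/13)/(2*(7 + 1/13)))*72 = ((-20 - 3*1/13)/(2*(7 + 1/13)))*72 = ((-20 - 3/13)/(2*(92/13)))*72 = ((½)*(13/92)*(-263/13))*72 = -263/184*72 = -2367/23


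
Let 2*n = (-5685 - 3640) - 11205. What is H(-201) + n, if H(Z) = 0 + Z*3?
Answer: -10868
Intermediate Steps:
n = -10265 (n = ((-5685 - 3640) - 11205)/2 = (-9325 - 11205)/2 = (½)*(-20530) = -10265)
H(Z) = 3*Z (H(Z) = 0 + 3*Z = 3*Z)
H(-201) + n = 3*(-201) - 10265 = -603 - 10265 = -10868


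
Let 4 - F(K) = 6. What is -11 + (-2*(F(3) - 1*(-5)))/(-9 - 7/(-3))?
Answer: -101/10 ≈ -10.100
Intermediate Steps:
F(K) = -2 (F(K) = 4 - 1*6 = 4 - 6 = -2)
-11 + (-2*(F(3) - 1*(-5)))/(-9 - 7/(-3)) = -11 + (-2*(-2 - 1*(-5)))/(-9 - 7/(-3)) = -11 + (-2*(-2 + 5))/(-9 - 7*(-1/3)) = -11 + (-2*3)/(-9 + 7/3) = -11 - 6/(-20/3) = -11 - 3/20*(-6) = -11 + 9/10 = -101/10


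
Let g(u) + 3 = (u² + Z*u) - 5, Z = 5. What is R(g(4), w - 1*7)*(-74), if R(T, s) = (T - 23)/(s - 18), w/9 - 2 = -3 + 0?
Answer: 185/17 ≈ 10.882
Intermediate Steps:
g(u) = -8 + u² + 5*u (g(u) = -3 + ((u² + 5*u) - 5) = -3 + (-5 + u² + 5*u) = -8 + u² + 5*u)
w = -9 (w = 18 + 9*(-3 + 0) = 18 + 9*(-3) = 18 - 27 = -9)
R(T, s) = (-23 + T)/(-18 + s)
R(g(4), w - 1*7)*(-74) = ((-23 + (-8 + 4² + 5*4))/(-18 + (-9 - 1*7)))*(-74) = ((-23 + (-8 + 16 + 20))/(-18 + (-9 - 7)))*(-74) = ((-23 + 28)/(-18 - 16))*(-74) = (5/(-34))*(-74) = -1/34*5*(-74) = -5/34*(-74) = 185/17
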